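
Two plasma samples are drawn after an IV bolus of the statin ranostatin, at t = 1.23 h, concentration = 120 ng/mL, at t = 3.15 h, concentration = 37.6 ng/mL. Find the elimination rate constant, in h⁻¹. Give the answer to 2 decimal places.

0.60 h⁻¹

k = ln(C₁/C₂) / (t₂ − t₁) = ln(120/37.6) / (3.15 − 1.23)
  = 1.160 / 1.920 = 0.6042 h⁻¹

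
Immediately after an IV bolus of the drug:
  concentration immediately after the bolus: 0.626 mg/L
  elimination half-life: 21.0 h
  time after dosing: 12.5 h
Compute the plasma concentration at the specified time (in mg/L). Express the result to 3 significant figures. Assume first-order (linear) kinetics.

0.414 mg/L

k = ln2 / t½ = 0.693147 / 21.0 = 0.03301 h⁻¹
C = C₀ · e^(−k·t) = 0.6260 × e^(−0.03301 × 12.5)
  = 0.6260 × 0.6619 = 0.4143 mg/L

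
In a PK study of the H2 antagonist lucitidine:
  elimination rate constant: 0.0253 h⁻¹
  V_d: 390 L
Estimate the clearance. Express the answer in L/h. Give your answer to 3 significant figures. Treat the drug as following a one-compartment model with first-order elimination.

9.87 L/h

CL = k × Vd = 0.0253 × 390 = 9.867 L/h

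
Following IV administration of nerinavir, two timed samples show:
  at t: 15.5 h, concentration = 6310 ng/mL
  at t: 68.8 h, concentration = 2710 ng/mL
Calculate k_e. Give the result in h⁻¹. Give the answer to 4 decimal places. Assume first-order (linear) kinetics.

k = ln(C₁/C₂) / (t₂ − t₁) = ln(6310/2710) / (68.8 − 15.5)
  = 0.8452 / 53.30 = 0.01586 h⁻¹

0.0159 h⁻¹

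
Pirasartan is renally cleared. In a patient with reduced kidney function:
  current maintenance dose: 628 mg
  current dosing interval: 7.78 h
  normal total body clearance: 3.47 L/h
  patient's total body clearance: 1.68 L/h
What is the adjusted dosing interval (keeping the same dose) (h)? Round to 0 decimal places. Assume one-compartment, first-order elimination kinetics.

16 h

To keep the same average steady-state level, dosing rate must scale with clearance.
CL ratio = 1.68 / 3.47 = 0.4841
New interval (same dose) = 7.78 / 0.4841 = 16.07 h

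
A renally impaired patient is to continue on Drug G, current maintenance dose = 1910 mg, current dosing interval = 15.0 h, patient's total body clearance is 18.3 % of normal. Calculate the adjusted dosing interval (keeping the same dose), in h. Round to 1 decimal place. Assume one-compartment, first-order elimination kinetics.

To keep the same average steady-state level, dosing rate must scale with clearance.
CL ratio = 18.3 / 100 = 0.1830
New interval (same dose) = 15.0 / 0.1830 = 81.97 h

82.0 h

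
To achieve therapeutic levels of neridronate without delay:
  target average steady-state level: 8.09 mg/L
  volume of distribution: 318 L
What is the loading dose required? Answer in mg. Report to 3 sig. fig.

LD = Css × Vd = 8.09 × 318 = 2573 mg

2570 mg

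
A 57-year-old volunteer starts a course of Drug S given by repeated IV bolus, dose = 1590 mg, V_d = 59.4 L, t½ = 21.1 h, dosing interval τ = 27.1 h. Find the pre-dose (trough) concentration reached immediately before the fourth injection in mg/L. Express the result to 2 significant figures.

C₀ per dose = Dose / Vd = 1590 / 59.4 = 26.77 mg/L
k = ln2 / t½ = 0.693147 / 21.1 = 0.03285 h⁻¹
Fraction remaining after one interval: r = e^(−kτ) = e^(−0.03285 × 27.1) = 0.4106
Before dose 4, 3 doses have been given (aged 1τ, 2τ, 3τ).
C_trough = C₀ × (r + r² + … + r^3) = C₀ × r(1−r^3)/(1−r)
        = 26.77 × 0.4106 × (1 − 0.06922) / (1 − 0.4106) = 17.36 mg/L

17 mg/L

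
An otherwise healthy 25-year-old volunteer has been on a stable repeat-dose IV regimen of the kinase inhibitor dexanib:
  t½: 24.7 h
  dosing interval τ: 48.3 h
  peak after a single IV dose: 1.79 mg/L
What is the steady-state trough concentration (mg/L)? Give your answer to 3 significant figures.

k = ln2 / t½ = 0.693147 / 24.7 = 0.02806 h⁻¹
e^(−kτ) = e^(−0.02806 × 48.3) = 0.2579
Accumulation ratio R = 1 / (1 − e^(−kτ)) = 1 / (1 − 0.2579) = 1.348
Steady-state trough = C₀ × R × e^(−kτ) = 1.79 × 1.348 × 0.2579 = 0.6223 mg/L

0.622 mg/L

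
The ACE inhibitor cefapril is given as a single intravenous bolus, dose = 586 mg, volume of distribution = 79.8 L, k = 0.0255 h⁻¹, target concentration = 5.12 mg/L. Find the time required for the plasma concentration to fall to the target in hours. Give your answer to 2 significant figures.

C₀ = Dose / Vd = 586.0 / 79.8 = 7.343 mg/L
t = ln(C₀ / C) / k = ln(7.343 / 5.12) / 0.02550
  = ln(1.434) / 0.02550 = 0.3605 / 0.02550 = 14.14 h

14 h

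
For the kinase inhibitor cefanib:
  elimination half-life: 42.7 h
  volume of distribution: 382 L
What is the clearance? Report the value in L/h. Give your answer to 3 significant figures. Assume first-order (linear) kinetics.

k = ln2 / t½ = 0.693147 / 42.7 = 0.01623 h⁻¹
CL = k × Vd = 0.01623 × 382 = 6.200 L/h

6.20 L/h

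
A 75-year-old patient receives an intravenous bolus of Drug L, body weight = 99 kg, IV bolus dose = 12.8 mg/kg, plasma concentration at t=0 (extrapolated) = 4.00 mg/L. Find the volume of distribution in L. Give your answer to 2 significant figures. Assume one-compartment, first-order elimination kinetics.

320 L

Dose = 12.8 × 99 = 1267 mg
Vd = Dose / C₀ = 1267 / 4.00 = 316.8 L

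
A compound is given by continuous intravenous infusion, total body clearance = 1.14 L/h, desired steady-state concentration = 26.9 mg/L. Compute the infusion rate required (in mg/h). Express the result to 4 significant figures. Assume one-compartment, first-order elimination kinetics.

30.67 mg/h

At steady state, infusion rate R₀ = Css × CL = 26.9 × 1.140 = 30.67 mg/h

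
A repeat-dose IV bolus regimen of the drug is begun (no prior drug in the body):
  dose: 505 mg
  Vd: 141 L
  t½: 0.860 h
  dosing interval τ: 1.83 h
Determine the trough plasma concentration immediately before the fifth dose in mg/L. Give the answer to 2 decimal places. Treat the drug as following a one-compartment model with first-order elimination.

C₀ per dose = Dose / Vd = 505 / 141 = 3.582 mg/L
k = ln2 / t½ = 0.693147 / 0.860 = 0.8060 h⁻¹
Fraction remaining after one interval: r = e^(−kτ) = e^(−0.8060 × 1.83) = 0.2288
Before dose 5, 4 doses have been given (aged 1τ, 2τ, 3τ, 4τ).
C_trough = C₀ × (r + r² + … + r^4) = C₀ × r(1−r^4)/(1−r)
        = 3.582 × 0.2288 × (1 − 0.002740) / (1 − 0.2288) = 1.060 mg/L

1.06 mg/L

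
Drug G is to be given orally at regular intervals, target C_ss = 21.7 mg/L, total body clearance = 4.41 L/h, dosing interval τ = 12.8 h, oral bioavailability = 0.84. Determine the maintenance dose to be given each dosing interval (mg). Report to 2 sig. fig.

At steady state, F × (Dose/τ) = Css × CL.
Dose = Css × CL × τ / F = 21.7 × 4.410 × 12.8 / 0.84 = 1458 mg

1500 mg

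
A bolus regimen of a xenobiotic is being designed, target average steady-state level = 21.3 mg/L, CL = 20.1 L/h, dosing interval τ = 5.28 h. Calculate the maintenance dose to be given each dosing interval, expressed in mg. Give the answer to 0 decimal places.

At steady state, Dose/τ = Css × CL.
Dose = Css × CL × τ = 21.3 × 20.10 × 5.28 = 2261 mg

2261 mg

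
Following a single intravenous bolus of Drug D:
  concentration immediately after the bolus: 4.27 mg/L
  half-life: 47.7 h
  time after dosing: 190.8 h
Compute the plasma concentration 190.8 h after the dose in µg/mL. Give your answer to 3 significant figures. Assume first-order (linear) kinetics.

k = ln2 / t½ = 0.693147 / 47.7 = 0.01453 h⁻¹
t / t½ = 190.8 / 47.7 = 4 half-lives
C = C₀ × (1/2)^4 = 4.270 × 0.06250 = 0.2669 mg/L
(0.2669 mg/L = 0.2669 µg/mL)

0.267 µg/mL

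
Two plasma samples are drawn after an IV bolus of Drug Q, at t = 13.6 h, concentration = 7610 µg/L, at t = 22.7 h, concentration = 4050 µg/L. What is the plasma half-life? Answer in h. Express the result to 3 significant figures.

10.0 h

k = ln(C₁/C₂) / (t₂ − t₁) = ln(7610/4050) / (22.7 − 13.6)
  = 0.6307 / 9.100 = 0.06931 h⁻¹
t½ = ln2 / k = 0.693147 / 0.06931 = 10.00 h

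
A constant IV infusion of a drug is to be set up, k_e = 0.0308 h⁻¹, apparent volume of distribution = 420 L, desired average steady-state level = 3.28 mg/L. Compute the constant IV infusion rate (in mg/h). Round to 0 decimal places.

CL = k × Vd = 0.03080 × 420 = 12.94 L/h
At steady state, infusion rate R₀ = Css × CL = 3.28 × 12.94 = 42.44 mg/h

42 mg/h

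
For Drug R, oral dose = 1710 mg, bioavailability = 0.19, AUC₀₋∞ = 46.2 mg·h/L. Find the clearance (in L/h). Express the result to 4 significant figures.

CL = F·Dose / AUC = 0.19 × 1710 / 46.2 = 7.032 L/h

7.032 L/h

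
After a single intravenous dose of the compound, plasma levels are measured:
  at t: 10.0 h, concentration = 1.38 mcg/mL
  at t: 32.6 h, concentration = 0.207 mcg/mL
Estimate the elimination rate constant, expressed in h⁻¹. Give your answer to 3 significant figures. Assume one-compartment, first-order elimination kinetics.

k = ln(C₁/C₂) / (t₂ − t₁) = ln(1.38/0.207) / (32.6 − 10.0)
  = 1.897 / 22.60 = 0.08394 h⁻¹

0.0839 h⁻¹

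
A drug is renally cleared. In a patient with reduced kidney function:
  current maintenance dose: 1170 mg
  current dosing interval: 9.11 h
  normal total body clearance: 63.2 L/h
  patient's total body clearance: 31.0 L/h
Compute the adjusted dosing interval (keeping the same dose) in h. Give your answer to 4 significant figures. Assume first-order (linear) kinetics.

18.57 h

To keep the same average steady-state level, dosing rate must scale with clearance.
CL ratio = 31.0 / 63.2 = 0.4905
New interval (same dose) = 9.11 / 0.4905 = 18.57 h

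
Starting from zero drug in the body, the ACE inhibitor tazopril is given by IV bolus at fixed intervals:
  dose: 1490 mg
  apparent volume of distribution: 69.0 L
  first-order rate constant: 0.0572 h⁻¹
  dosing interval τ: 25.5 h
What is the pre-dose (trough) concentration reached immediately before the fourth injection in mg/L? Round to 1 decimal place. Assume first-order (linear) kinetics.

C₀ per dose = Dose / Vd = 1490 / 69.0 = 21.59 mg/L
Fraction remaining after one interval: r = e^(−kτ) = e^(−0.05720 × 25.5) = 0.2326
Before dose 4, 3 doses have been given (aged 1τ, 2τ, 3τ).
C_trough = C₀ × (r + r² + … + r^3) = C₀ × r(1−r^3)/(1−r)
        = 21.59 × 0.2326 × (1 − 0.01258) / (1 − 0.2326) = 6.462 mg/L

6.5 mg/L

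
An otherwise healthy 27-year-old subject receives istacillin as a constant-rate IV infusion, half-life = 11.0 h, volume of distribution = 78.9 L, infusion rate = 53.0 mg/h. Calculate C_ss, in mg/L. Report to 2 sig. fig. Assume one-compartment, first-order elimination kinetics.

11 mg/L

k = ln2 / t½ = 0.693147 / 11.0 = 0.06301 h⁻¹
CL = k × Vd = 0.06301 × 78.9 = 4.971 L/h
At steady state Css = R₀ / CL = 53.0 / 4.971 = 10.66 mg/L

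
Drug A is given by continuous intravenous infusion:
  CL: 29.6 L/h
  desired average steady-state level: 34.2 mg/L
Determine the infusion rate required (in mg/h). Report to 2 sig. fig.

At steady state, infusion rate R₀ = Css × CL = 34.2 × 29.60 = 1012 mg/h

1000 mg/h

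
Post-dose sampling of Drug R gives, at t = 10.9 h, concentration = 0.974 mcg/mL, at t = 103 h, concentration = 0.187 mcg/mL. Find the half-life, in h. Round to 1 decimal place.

38.7 h

k = ln(C₁/C₂) / (t₂ − t₁) = ln(0.974/0.187) / (103 − 10.9)
  = 1.650 / 92.10 = 0.01792 h⁻¹
t½ = ln2 / k = 0.693147 / 0.01792 = 38.68 h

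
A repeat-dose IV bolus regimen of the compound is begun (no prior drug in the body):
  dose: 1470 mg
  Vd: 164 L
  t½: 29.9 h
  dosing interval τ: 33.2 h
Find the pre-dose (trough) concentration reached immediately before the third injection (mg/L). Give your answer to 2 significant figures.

6.1 mg/L

C₀ per dose = Dose / Vd = 1470 / 164 = 8.963 mg/L
k = ln2 / t½ = 0.693147 / 29.9 = 0.02318 h⁻¹
Fraction remaining after one interval: r = e^(−kτ) = e^(−0.02318 × 33.2) = 0.4632
Before dose 3, 2 doses have been given (aged 1τ, 2τ).
C_trough = C₀ × (r + r²) = 8.963 × (0.4632 + 0.2146) = 6.075 mg/L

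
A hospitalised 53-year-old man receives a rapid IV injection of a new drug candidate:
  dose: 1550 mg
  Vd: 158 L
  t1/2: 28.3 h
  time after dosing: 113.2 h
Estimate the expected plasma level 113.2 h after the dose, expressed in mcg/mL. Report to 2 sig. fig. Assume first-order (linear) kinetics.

C₀ = Dose / Vd = 1550 / 158 = 9.810 mg/L
k = ln2 / t½ = 0.693147 / 28.3 = 0.02449 h⁻¹
t / t½ = 113.2 / 28.3 = 4 half-lives
C = C₀ × (1/2)^4 = 9.810 × 0.06250 = 0.6131 mg/L
(0.6131 mg/L = 0.6131 mcg/mL)

0.61 mcg/mL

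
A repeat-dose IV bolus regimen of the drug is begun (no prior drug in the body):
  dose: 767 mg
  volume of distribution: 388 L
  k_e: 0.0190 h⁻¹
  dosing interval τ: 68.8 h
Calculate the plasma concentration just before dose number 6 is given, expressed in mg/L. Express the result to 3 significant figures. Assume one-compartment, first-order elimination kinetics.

0.732 mg/L

C₀ per dose = Dose / Vd = 767 / 388 = 1.977 mg/L
Fraction remaining after one interval: r = e^(−kτ) = e^(−0.01900 × 68.8) = 0.2706
Before dose 6, 5 doses have been given (aged 1τ, 2τ, 3τ, 4τ, 5τ).
C_trough = C₀ × (r + r² + … + r^5) = C₀ × r(1−r^5)/(1−r)
        = 1.977 × 0.2706 × (1 − 0.001451) / (1 − 0.2706) = 0.7324 mg/L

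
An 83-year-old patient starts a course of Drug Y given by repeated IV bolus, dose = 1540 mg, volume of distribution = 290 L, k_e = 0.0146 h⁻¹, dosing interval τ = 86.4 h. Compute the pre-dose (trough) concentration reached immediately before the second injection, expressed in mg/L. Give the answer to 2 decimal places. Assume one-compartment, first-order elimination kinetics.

C₀ per dose = Dose / Vd = 1540 / 290 = 5.310 mg/L
Fraction remaining after one interval: r = e^(−kτ) = e^(−0.01460 × 86.4) = 0.2832
Before dose 2, 1 dose has been given (aged 1τ).
C_trough = C₀ × r = 5.310 × 0.2832 = 1.504 mg/L

1.50 mg/L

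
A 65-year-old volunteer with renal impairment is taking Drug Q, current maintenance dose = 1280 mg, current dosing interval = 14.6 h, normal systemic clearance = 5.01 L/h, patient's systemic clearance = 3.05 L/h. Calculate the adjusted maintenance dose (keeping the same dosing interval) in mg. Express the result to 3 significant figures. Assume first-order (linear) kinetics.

779 mg

To keep the same average steady-state level, dosing rate must scale with clearance.
CL ratio = 3.05 / 5.01 = 0.6088
New dose (same interval) = 1280 × 0.6088 = 779.3 mg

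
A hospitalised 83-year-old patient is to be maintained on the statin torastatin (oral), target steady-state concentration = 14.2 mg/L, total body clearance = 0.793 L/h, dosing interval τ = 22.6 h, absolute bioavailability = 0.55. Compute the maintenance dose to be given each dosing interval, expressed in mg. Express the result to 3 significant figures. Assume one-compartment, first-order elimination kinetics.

At steady state, F × (Dose/τ) = Css × CL.
Dose = Css × CL × τ / F = 14.2 × 0.7930 × 22.6 / 0.55 = 462.7 mg

463 mg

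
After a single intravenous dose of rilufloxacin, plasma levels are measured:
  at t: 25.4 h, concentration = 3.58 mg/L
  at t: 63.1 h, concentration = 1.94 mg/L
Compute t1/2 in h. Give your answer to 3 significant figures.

42.7 h

k = ln(C₁/C₂) / (t₂ − t₁) = ln(3.58/1.94) / (63.1 − 25.4)
  = 0.6127 / 37.70 = 0.01625 h⁻¹
t½ = ln2 / k = 0.693147 / 0.01625 = 42.66 h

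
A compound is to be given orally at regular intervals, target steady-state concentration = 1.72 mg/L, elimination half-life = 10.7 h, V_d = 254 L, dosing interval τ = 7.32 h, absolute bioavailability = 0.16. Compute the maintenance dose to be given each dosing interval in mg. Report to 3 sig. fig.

k = ln2 / t½ = 0.693147 / 10.7 = 0.06478 h⁻¹
CL = k × Vd = 0.06478 × 254 = 16.45 L/h
At steady state, F × (Dose/τ) = Css × CL.
Dose = Css × CL × τ / F = 1.72 × 16.45 × 7.32 / 0.16 = 1294 mg

1290 mg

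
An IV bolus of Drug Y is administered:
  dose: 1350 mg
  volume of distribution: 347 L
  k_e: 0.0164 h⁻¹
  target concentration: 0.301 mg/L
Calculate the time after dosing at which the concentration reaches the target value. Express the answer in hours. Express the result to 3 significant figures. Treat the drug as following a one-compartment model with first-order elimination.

C₀ = Dose / Vd = 1350 / 347 = 3.890 mg/L
t = ln(C₀ / C) / k = ln(3.890 / 0.301) / 0.01640
  = ln(12.92) / 0.01640 = 2.559 / 0.01640 = 156.0 h

156 h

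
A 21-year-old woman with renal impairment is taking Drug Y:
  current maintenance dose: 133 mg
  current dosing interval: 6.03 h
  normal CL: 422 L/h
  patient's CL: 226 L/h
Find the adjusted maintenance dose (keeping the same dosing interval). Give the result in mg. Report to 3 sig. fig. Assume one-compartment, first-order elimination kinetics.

To keep the same average steady-state level, dosing rate must scale with clearance.
CL ratio = 226 / 422 = 0.5355
New dose (same interval) = 133 × 0.5355 = 71.22 mg

71.2 mg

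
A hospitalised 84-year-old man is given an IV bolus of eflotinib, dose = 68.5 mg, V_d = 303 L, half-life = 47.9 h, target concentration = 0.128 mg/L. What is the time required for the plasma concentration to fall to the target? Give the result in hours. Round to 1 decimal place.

39.3 h

C₀ = Dose / Vd = 68.50 / 303 = 0.2261 mg/L
k = ln2 / t½ = 0.693147 / 47.9 = 0.01447 h⁻¹
t = ln(C₀ / C) / k = ln(0.2261 / 0.128) / 0.01447
  = ln(1.766) / 0.01447 = 0.5687 / 0.01447 = 39.30 h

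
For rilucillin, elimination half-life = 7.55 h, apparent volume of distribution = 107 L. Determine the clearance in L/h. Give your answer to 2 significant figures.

9.8 L/h

k = ln2 / t½ = 0.693147 / 7.55 = 0.09181 h⁻¹
CL = k × Vd = 0.09181 × 107 = 9.824 L/h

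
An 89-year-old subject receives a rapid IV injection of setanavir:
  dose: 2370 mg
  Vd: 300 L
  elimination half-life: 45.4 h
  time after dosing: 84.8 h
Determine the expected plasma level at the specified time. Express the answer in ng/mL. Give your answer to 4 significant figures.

C₀ = Dose / Vd = 2370 / 300 = 7.900 mg/L
k = ln2 / t½ = 0.693147 / 45.4 = 0.01527 h⁻¹
C = C₀ · e^(−k·t) = 7.900 × e^(−0.01527 × 84.8)
  = 7.900 × 0.2739 = 2.164 mg/L
Convert: 2.164 mg/L × 1000 = 2164 ng/mL

2164 ng/mL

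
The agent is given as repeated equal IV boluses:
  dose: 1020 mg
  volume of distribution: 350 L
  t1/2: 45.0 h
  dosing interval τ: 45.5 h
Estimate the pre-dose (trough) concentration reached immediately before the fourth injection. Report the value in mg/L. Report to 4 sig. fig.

2.519 mg/L

C₀ per dose = Dose / Vd = 1020 / 350 = 2.914 mg/L
k = ln2 / t½ = 0.693147 / 45.0 = 0.01540 h⁻¹
Fraction remaining after one interval: r = e^(−kτ) = e^(−0.01540 × 45.5) = 0.4962
Before dose 4, 3 doses have been given (aged 1τ, 2τ, 3τ).
C_trough = C₀ × (r + r² + … + r^3) = C₀ × r(1−r^3)/(1−r)
        = 2.914 × 0.4962 × (1 − 0.1222) / (1 − 0.4962) = 2.519 mg/L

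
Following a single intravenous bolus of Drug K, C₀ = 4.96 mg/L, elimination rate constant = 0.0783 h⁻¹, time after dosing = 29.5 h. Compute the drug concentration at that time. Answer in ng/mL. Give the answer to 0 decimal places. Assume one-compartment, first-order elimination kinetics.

C = C₀ · e^(−k·t) = 4.960 × e^(−0.07830 × 29.5)
  = 4.960 × 0.09928 = 0.4924 mg/L
Convert: 0.4924 mg/L × 1000 = 492.4 ng/mL

492 ng/mL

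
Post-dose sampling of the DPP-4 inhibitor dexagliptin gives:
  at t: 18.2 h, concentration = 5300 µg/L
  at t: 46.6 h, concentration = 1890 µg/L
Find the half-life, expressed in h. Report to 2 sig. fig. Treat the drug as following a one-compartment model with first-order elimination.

19 h

k = ln(C₁/C₂) / (t₂ − t₁) = ln(5300/1890) / (46.6 − 18.2)
  = 1.031 / 28.40 = 0.03630 h⁻¹
t½ = ln2 / k = 0.693147 / 0.03630 = 19.09 h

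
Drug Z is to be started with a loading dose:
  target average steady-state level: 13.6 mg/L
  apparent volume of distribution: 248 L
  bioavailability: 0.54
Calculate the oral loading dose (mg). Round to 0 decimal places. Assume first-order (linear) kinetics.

LD = Css × Vd / F = 13.6 × 248 / 0.54 = 6246 mg

6246 mg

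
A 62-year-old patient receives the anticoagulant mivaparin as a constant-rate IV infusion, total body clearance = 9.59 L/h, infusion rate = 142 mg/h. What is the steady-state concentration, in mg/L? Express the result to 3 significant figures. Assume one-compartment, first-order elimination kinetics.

At steady state Css = R₀ / CL = 142 / 9.590 = 14.81 mg/L

14.8 mg/L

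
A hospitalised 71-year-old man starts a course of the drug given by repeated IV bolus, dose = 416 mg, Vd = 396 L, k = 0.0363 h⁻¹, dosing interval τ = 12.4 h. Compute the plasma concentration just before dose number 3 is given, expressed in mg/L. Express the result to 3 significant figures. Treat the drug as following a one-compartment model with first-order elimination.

C₀ per dose = Dose / Vd = 416 / 396 = 1.051 mg/L
Fraction remaining after one interval: r = e^(−kτ) = e^(−0.03630 × 12.4) = 0.6376
Before dose 3, 2 doses have been given (aged 1τ, 2τ).
C_trough = C₀ × (r + r²) = 1.051 × (0.6376 + 0.4065) = 1.097 mg/L

1.10 mg/L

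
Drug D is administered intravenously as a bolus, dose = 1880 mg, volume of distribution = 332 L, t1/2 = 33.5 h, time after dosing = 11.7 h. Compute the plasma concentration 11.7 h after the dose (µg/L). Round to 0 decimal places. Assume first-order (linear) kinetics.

4445 µg/L

C₀ = Dose / Vd = 1880 / 332 = 5.663 mg/L
k = ln2 / t½ = 0.693147 / 33.5 = 0.02069 h⁻¹
C = C₀ · e^(−k·t) = 5.663 × e^(−0.02069 × 11.7)
  = 5.663 × 0.7850 = 4.445 mg/L
Convert: 4.445 mg/L × 1000 = 4445 µg/L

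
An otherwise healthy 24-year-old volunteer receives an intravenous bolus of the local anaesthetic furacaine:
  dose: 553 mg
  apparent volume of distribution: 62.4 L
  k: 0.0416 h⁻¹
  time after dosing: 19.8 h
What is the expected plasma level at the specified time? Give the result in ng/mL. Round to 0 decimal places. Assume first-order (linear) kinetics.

3889 ng/mL

C₀ = Dose / Vd = 553.0 / 62.4 = 8.862 mg/L
C = C₀ · e^(−k·t) = 8.862 × e^(−0.04160 × 19.8)
  = 8.862 × 0.4388 = 3.889 mg/L
Convert: 3.889 mg/L × 1000 = 3889 ng/mL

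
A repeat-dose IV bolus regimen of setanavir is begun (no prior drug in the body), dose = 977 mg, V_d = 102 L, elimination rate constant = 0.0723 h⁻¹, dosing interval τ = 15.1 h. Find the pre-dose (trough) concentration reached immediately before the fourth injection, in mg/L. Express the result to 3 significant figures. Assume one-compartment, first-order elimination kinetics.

C₀ per dose = Dose / Vd = 977 / 102 = 9.578 mg/L
Fraction remaining after one interval: r = e^(−kτ) = e^(−0.07230 × 15.1) = 0.3356
Before dose 4, 3 doses have been given (aged 1τ, 2τ, 3τ).
C_trough = C₀ × (r + r² + … + r^3) = C₀ × r(1−r^3)/(1−r)
        = 9.578 × 0.3356 × (1 − 0.03780) / (1 − 0.3356) = 4.655 mg/L

4.66 mg/L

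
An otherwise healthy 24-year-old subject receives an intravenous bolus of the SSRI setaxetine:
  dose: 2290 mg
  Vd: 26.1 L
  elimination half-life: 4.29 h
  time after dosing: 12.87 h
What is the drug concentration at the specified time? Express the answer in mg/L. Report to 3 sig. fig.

C₀ = Dose / Vd = 2290 / 26.1 = 87.74 mg/L
k = ln2 / t½ = 0.693147 / 4.29 = 0.1616 h⁻¹
t / t½ = 12.87 / 4.29 = 3 half-lives
C = C₀ × (1/2)^3 = 87.74 × 0.1250 = 10.97 mg/L

11.0 mg/L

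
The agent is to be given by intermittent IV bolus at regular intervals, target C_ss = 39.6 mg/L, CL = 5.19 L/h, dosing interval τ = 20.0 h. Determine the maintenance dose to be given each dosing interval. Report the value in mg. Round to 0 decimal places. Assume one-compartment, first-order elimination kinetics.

4110 mg

At steady state, Dose/τ = Css × CL.
Dose = Css × CL × τ = 39.6 × 5.190 × 20.0 = 4110 mg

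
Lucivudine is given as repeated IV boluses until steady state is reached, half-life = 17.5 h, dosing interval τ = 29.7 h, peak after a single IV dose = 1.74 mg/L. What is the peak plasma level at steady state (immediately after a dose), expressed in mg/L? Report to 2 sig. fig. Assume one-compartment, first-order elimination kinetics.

2.5 mg/L

k = ln2 / t½ = 0.693147 / 17.5 = 0.03961 h⁻¹
e^(−kτ) = e^(−0.03961 × 29.7) = 0.3084
Accumulation ratio R = 1 / (1 − e^(−kτ)) = 1 / (1 − 0.3084) = 1.446
Steady-state peak = C₀ × R = 1.74 × 1.446 = 2.516 mg/L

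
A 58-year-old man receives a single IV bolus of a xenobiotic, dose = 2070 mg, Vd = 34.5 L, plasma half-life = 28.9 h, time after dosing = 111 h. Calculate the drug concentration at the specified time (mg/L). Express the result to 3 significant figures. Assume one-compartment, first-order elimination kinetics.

4.19 mg/L

C₀ = Dose / Vd = 2070 / 34.5 = 60.00 mg/L
k = ln2 / t½ = 0.693147 / 28.9 = 0.02398 h⁻¹
C = C₀ · e^(−k·t) = 60.00 × e^(−0.02398 × 111)
  = 60.00 × 0.06982 = 4.189 mg/L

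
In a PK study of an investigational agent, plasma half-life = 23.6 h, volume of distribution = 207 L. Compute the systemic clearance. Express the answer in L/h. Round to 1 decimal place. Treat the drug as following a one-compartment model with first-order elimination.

k = ln2 / t½ = 0.693147 / 23.6 = 0.02937 h⁻¹
CL = k × Vd = 0.02937 × 207 = 6.080 L/h

6.1 L/h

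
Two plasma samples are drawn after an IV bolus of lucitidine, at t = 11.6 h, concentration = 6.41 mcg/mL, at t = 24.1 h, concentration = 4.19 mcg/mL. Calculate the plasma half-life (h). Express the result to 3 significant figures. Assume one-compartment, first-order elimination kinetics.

k = ln(C₁/C₂) / (t₂ − t₁) = ln(6.41/4.19) / (24.1 − 11.6)
  = 0.4252 / 12.50 = 0.03402 h⁻¹
t½ = ln2 / k = 0.693147 / 0.03402 = 20.37 h

20.4 h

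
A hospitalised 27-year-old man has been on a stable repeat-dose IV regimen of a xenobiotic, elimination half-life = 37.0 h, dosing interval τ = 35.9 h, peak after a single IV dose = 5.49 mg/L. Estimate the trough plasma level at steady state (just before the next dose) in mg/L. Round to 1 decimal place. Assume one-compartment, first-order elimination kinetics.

5.7 mg/L

k = ln2 / t½ = 0.693147 / 37.0 = 0.01873 h⁻¹
e^(−kτ) = e^(−0.01873 × 35.9) = 0.5105
Accumulation ratio R = 1 / (1 − e^(−kτ)) = 1 / (1 − 0.5105) = 2.043
Steady-state trough = C₀ × R × e^(−kτ) = 5.49 × 2.043 × 0.5105 = 5.726 mg/L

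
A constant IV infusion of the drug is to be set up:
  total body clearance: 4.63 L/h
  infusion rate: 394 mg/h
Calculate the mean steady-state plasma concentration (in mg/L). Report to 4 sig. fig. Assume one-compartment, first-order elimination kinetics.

At steady state Css = R₀ / CL = 394 / 4.630 = 85.10 mg/L

85.10 mg/L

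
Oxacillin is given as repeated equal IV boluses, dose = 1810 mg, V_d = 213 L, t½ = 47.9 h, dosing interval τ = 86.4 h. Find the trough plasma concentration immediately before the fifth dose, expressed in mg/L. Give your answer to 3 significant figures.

C₀ per dose = Dose / Vd = 1810 / 213 = 8.498 mg/L
k = ln2 / t½ = 0.693147 / 47.9 = 0.01447 h⁻¹
Fraction remaining after one interval: r = e^(−kτ) = e^(−0.01447 × 86.4) = 0.2864
Before dose 5, 4 doses have been given (aged 1τ, 2τ, 3τ, 4τ).
C_trough = C₀ × (r + r² + … + r^4) = C₀ × r(1−r^4)/(1−r)
        = 8.498 × 0.2864 × (1 − 0.006728) / (1 − 0.2864) = 3.388 mg/L

3.39 mg/L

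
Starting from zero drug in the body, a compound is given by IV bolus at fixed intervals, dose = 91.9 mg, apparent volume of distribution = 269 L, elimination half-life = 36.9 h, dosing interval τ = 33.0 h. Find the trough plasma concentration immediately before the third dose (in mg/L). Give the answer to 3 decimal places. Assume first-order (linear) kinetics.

C₀ per dose = Dose / Vd = 91.9 / 269 = 0.3416 mg/L
k = ln2 / t½ = 0.693147 / 36.9 = 0.01878 h⁻¹
Fraction remaining after one interval: r = e^(−kτ) = e^(−0.01878 × 33.0) = 0.5381
Before dose 3, 2 doses have been given (aged 1τ, 2τ).
C_trough = C₀ × (r + r²) = 0.3416 × (0.5381 + 0.2896) = 0.2827 mg/L

0.283 mg/L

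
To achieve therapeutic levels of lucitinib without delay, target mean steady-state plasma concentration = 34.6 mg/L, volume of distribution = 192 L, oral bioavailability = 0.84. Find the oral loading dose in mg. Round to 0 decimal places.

7909 mg

LD = Css × Vd / F = 34.6 × 192 / 0.84 = 7909 mg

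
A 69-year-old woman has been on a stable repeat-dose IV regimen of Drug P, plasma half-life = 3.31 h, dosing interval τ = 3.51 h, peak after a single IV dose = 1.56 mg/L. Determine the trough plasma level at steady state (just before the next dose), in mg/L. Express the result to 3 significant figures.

1.44 mg/L

k = ln2 / t½ = 0.693147 / 3.31 = 0.2094 h⁻¹
e^(−kτ) = e^(−0.2094 × 3.51) = 0.4795
Accumulation ratio R = 1 / (1 − e^(−kτ)) = 1 / (1 − 0.4795) = 1.921
Steady-state trough = C₀ × R × e^(−kτ) = 1.56 × 1.921 × 0.4795 = 1.437 mg/L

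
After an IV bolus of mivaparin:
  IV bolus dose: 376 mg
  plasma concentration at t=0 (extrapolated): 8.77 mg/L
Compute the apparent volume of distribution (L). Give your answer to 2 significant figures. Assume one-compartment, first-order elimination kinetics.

Vd = Dose / C₀ = 376.0 / 8.77 = 42.87 L

43 L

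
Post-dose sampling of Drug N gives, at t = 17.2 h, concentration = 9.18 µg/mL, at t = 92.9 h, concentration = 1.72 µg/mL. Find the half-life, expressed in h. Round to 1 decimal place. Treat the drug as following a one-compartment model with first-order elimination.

k = ln(C₁/C₂) / (t₂ − t₁) = ln(9.18/1.72) / (92.9 − 17.2)
  = 1.675 / 75.70 = 0.02213 h⁻¹
t½ = ln2 / k = 0.693147 / 0.02213 = 31.32 h

31.3 h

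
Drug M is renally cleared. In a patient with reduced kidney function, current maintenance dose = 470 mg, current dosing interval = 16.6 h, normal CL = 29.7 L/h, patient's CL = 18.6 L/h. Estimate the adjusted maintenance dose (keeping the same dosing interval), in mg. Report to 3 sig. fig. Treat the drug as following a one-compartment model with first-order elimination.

294 mg

To keep the same average steady-state level, dosing rate must scale with clearance.
CL ratio = 18.6 / 29.7 = 0.6263
New dose (same interval) = 470 × 0.6263 = 294.4 mg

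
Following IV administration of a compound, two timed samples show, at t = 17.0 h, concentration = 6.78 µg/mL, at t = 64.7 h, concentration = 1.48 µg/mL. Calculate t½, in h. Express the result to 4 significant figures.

21.72 h

k = ln(C₁/C₂) / (t₂ − t₁) = ln(6.78/1.48) / (64.7 − 17.0)
  = 1.522 / 47.70 = 0.03191 h⁻¹
t½ = ln2 / k = 0.693147 / 0.03191 = 21.72 h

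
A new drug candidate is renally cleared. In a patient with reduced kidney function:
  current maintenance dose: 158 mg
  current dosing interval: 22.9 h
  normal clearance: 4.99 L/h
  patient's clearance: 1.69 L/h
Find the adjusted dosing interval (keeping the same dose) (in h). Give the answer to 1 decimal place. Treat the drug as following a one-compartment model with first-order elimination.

67.6 h

To keep the same average steady-state level, dosing rate must scale with clearance.
CL ratio = 1.69 / 4.99 = 0.3387
New interval (same dose) = 22.9 / 0.3387 = 67.61 h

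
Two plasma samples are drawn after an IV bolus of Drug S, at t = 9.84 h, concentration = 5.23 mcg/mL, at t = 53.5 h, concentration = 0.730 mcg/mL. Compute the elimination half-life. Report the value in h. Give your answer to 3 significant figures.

k = ln(C₁/C₂) / (t₂ − t₁) = ln(5.23/0.730) / (53.5 − 9.84)
  = 1.969 / 43.66 = 0.04510 h⁻¹
t½ = ln2 / k = 0.693147 / 0.04510 = 15.37 h

15.4 h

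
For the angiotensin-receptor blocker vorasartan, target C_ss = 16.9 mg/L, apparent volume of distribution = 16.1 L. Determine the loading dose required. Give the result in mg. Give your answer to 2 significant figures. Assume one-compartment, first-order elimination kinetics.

270 mg

LD = Css × Vd = 16.9 × 16.1 = 272.1 mg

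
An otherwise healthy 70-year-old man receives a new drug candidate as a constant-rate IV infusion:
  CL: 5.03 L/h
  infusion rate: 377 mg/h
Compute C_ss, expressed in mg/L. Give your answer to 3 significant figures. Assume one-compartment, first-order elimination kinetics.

75.0 mg/L

At steady state Css = R₀ / CL = 377 / 5.030 = 74.95 mg/L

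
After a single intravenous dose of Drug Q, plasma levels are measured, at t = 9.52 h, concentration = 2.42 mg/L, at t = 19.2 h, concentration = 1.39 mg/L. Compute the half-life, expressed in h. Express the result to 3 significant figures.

12.1 h

k = ln(C₁/C₂) / (t₂ − t₁) = ln(2.42/1.39) / (19.2 − 9.52)
  = 0.5545 / 9.680 = 0.05728 h⁻¹
t½ = ln2 / k = 0.693147 / 0.05728 = 12.10 h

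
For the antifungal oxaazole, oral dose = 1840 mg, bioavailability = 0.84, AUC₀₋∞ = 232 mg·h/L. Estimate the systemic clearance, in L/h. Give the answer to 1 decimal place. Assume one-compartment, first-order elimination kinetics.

6.7 L/h

CL = F·Dose / AUC = 0.84 × 1840 / 232 = 6.662 L/h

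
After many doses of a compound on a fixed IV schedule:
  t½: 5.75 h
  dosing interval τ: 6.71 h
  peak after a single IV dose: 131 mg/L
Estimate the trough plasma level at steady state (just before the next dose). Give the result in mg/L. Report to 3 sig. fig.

k = ln2 / t½ = 0.693147 / 5.75 = 0.1205 h⁻¹
e^(−kτ) = e^(−0.1205 × 6.71) = 0.4455
Accumulation ratio R = 1 / (1 − e^(−kτ)) = 1 / (1 − 0.4455) = 1.803
Steady-state trough = C₀ × R × e^(−kτ) = 131 × 1.803 × 0.4455 = 105.2 mg/L

105 mg/L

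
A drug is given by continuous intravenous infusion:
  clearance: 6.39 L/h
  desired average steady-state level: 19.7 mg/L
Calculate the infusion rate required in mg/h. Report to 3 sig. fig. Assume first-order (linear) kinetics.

At steady state, infusion rate R₀ = Css × CL = 19.7 × 6.390 = 125.9 mg/h

126 mg/h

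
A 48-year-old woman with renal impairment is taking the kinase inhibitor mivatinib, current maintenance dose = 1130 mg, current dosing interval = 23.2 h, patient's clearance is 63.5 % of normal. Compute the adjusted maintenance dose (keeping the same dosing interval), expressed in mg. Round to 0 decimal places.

718 mg

To keep the same average steady-state level, dosing rate must scale with clearance.
CL ratio = 63.5 / 100 = 0.6350
New dose (same interval) = 1130 × 0.6350 = 717.6 mg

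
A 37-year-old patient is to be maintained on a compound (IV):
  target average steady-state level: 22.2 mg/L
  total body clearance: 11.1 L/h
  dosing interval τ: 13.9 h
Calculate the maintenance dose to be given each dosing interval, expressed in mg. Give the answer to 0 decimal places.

3425 mg

At steady state, Dose/τ = Css × CL.
Dose = Css × CL × τ = 22.2 × 11.10 × 13.9 = 3425 mg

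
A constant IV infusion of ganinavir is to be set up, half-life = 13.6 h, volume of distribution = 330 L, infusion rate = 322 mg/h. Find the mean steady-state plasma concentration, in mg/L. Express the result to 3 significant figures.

19.1 mg/L

k = ln2 / t½ = 0.693147 / 13.6 = 0.05097 h⁻¹
CL = k × Vd = 0.05097 × 330 = 16.82 L/h
At steady state Css = R₀ / CL = 322 / 16.82 = 19.14 mg/L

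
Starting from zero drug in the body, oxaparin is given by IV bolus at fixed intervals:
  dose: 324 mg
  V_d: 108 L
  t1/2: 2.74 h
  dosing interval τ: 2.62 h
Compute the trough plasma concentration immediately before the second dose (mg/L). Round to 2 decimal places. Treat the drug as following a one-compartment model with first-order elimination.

C₀ per dose = Dose / Vd = 324 / 108 = 3.000 mg/L
k = ln2 / t½ = 0.693147 / 2.74 = 0.2530 h⁻¹
Fraction remaining after one interval: r = e^(−kτ) = e^(−0.2530 × 2.62) = 0.5154
Before dose 2, 1 dose has been given (aged 1τ).
C_trough = C₀ × r = 3.000 × 0.5154 = 1.546 mg/L

1.55 mg/L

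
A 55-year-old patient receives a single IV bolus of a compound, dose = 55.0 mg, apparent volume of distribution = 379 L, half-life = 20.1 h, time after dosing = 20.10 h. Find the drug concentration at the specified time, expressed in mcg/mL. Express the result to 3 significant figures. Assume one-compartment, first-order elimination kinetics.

C₀ = Dose / Vd = 55.00 / 379 = 0.1451 mg/L
k = ln2 / t½ = 0.693147 / 20.1 = 0.03448 h⁻¹
t / t½ = 20.10 / 20.1 = 1 half-lives
C = C₀ × (1/2)^1 = 0.1451 × 0.5000 = 0.07255 mg/L
(0.07255 mg/L = 0.07255 mcg/mL)

0.0726 mcg/mL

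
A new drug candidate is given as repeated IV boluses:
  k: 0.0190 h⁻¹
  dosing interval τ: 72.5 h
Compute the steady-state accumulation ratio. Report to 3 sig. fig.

1.34

e^(−kτ) = e^(−0.01900 × 72.5) = 0.2522
Accumulation ratio R = 1 / (1 − e^(−kτ)) = 1 / (1 − 0.2522) = 1.337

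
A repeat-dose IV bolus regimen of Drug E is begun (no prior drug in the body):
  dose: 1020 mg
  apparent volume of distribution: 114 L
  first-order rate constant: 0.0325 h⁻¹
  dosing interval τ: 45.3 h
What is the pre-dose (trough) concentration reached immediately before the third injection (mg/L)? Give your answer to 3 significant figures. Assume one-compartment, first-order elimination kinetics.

2.52 mg/L

C₀ per dose = Dose / Vd = 1020 / 114 = 8.947 mg/L
Fraction remaining after one interval: r = e^(−kτ) = e^(−0.03250 × 45.3) = 0.2294
Before dose 3, 2 doses have been given (aged 1τ, 2τ).
C_trough = C₀ × (r + r²) = 8.947 × (0.2294 + 0.05262) = 2.523 mg/L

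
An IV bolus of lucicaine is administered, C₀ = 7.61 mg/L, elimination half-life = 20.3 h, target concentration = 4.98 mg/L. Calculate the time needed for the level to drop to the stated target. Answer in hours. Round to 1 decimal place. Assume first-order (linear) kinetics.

k = ln2 / t½ = 0.693147 / 20.3 = 0.03415 h⁻¹
t = ln(C₀ / C) / k = ln(7.610 / 4.98) / 0.03415
  = ln(1.528) / 0.03415 = 0.4240 / 0.03415 = 12.42 h

12.4 h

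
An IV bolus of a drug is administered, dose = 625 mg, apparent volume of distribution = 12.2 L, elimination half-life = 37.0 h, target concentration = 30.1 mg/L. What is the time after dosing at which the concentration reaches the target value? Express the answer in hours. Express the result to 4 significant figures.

28.39 h

C₀ = Dose / Vd = 625.0 / 12.2 = 51.23 mg/L
k = ln2 / t½ = 0.693147 / 37.0 = 0.01873 h⁻¹
t = ln(C₀ / C) / k = ln(51.23 / 30.1) / 0.01873
  = ln(1.702) / 0.01873 = 0.5318 / 0.01873 = 28.39 h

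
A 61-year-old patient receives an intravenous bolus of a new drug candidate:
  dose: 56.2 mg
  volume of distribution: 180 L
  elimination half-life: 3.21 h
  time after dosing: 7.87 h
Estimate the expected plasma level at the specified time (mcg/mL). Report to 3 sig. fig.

C₀ = Dose / Vd = 56.20 / 180 = 0.3122 mg/L
k = ln2 / t½ = 0.693147 / 3.21 = 0.2159 h⁻¹
C = C₀ · e^(−k·t) = 0.3122 × e^(−0.2159 × 7.87)
  = 0.3122 × 0.1828 = 0.05707 mg/L
(0.05707 mg/L = 0.05707 mcg/mL)

0.0571 mcg/mL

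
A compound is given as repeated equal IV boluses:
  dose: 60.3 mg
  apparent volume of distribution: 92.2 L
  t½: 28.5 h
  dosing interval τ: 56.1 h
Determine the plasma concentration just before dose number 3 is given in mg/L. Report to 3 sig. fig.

0.210 mg/L

C₀ per dose = Dose / Vd = 60.3 / 92.2 = 0.6540 mg/L
k = ln2 / t½ = 0.693147 / 28.5 = 0.02432 h⁻¹
Fraction remaining after one interval: r = e^(−kτ) = e^(−0.02432 × 56.1) = 0.2555
Before dose 3, 2 doses have been given (aged 1τ, 2τ).
C_trough = C₀ × (r + r²) = 0.6540 × (0.2555 + 0.06528) = 0.2098 mg/L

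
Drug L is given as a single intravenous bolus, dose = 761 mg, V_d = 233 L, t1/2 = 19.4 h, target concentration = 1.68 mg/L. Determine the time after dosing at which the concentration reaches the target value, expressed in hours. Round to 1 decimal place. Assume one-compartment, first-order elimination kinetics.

18.6 h

C₀ = Dose / Vd = 761.0 / 233 = 3.266 mg/L
k = ln2 / t½ = 0.693147 / 19.4 = 0.03573 h⁻¹
t = ln(C₀ / C) / k = ln(3.266 / 1.68) / 0.03573
  = ln(1.944) / 0.03573 = 0.6647 / 0.03573 = 18.60 h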